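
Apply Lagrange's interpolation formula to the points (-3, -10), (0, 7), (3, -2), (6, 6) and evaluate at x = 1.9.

Lagrange interpolation formula:
P(x) = Σ yᵢ × Lᵢ(x)
where Lᵢ(x) = Π_{j≠i} (x - xⱼ)/(xᵢ - xⱼ)

L_0(1.9) = (1.9 - 0)/(-3 - 0) × (1.9 - 3)/(-3 - 3) × (1.9 - 6)/(-3 - 6) = -0.052895
L_1(1.9) = (1.9 - (-3))/(0 - (-3)) × (1.9 - 3)/(0 - 3) × (1.9 - 6)/(0 - 6) = 0.409241
L_2(1.9) = (1.9 - (-3))/(3 - (-3)) × (1.9 - 0)/(3 - 0) × (1.9 - 6)/(3 - 6) = 0.706870
L_3(1.9) = (1.9 - (-3))/(6 - (-3)) × (1.9 - 0)/(6 - 0) × (1.9 - 3)/(6 - 3) = -0.063216

P(1.9) = (-10)×L_0(1.9) + 7×L_1(1.9) + (-2)×L_2(1.9) + 6×L_3(1.9)
P(1.9) = 1.600599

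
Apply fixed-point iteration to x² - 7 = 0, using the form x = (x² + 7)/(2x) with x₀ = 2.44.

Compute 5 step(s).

Equation: x² - 7 = 0
Fixed-point form: x = (x² + 7)/(2x)
x₀ = 2.44

x_1 = g(2.440000) = 2.654426
x_2 = g(2.654426) = 2.645765
x_3 = g(2.645765) = 2.645751
x_4 = g(2.645751) = 2.645751
x_5 = g(2.645751) = 2.645751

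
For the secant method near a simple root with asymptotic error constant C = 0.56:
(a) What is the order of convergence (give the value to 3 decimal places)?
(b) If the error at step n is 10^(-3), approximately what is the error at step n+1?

(a) Secant method has superlinear convergence with order φ = (1+√5)/2 ≈ 1.618.
    This means |e_{n+1}| ≈ C|e_n|^1.618.

(b) With |e_n| = 10^(-3) and C = 0.56:
    |e_{n+1}| ≈ 0.56 × (10^(-3))^1.618 = 0.56 × 10^(-4.85)

(a) ≈ 1.618 (golden ratio); (b) |e_{n+1}| ≈ 7.836e-06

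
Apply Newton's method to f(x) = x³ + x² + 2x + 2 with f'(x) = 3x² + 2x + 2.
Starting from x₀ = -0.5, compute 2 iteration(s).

f(x) = x³ + x² + 2x + 2
f'(x) = 3x² + 2x + 2
x₀ = -0.5

Newton-Raphson formula: x_{n+1} = x_n - f(x_n)/f'(x_n)

Iteration 1:
  f(-0.500000) = 1.125000
  f'(-0.500000) = 1.750000
  x_1 = -0.500000 - 1.125000/1.750000 = -1.142857
Iteration 2:
  f(-1.142857) = -0.472303
  f'(-1.142857) = 3.632653
  x_2 = -1.142857 - (-0.472303)/3.632653 = -1.012841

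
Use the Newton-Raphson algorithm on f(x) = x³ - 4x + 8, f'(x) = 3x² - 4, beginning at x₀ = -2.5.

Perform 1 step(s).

f(x) = x³ - 4x + 8
f'(x) = 3x² - 4
x₀ = -2.5

Newton-Raphson formula: x_{n+1} = x_n - f(x_n)/f'(x_n)

Iteration 1:
  f(-2.500000) = 2.375000
  f'(-2.500000) = 14.750000
  x_1 = -2.500000 - 2.375000/14.750000 = -2.661017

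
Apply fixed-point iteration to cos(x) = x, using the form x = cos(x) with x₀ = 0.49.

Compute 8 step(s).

Equation: cos(x) = x
Fixed-point form: x = cos(x)
x₀ = 0.49

x_1 = g(0.490000) = 0.882333
x_2 = g(0.882333) = 0.635351
x_3 = g(0.635351) = 0.804863
x_4 = g(0.804863) = 0.693210
x_5 = g(0.693210) = 0.769199
x_6 = g(0.769199) = 0.718468
x_7 = g(0.718468) = 0.752815
x_8 = g(0.752815) = 0.729767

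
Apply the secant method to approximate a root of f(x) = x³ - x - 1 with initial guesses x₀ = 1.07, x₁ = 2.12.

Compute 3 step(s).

f(x) = x³ - x - 1
x₀ = 1.07, x₁ = 2.12

Secant formula: x_{n+1} = x_n - f(x_n)(x_n - x_{n-1})/(f(x_n) - f(x_{n-1}))

Iteration 1:
  f(1.070000) = -0.844957
  f(2.120000) = 6.408128
  x_2 = 2.120000 - 6.408128×(2.120000 - 1.070000)/(6.408128 - (-0.844957))
       = 1.192321
Iteration 2:
  f(2.120000) = 6.408128
  f(1.192321) = -0.497282
  x_3 = 1.192321 - (-0.497282)×(1.192321 - 2.120000)/(-0.497282 - 6.408128)
       = 1.259126
Iteration 3:
  f(1.192321) = -0.497282
  f(1.259126) = -0.262908
  x_4 = 1.259126 - (-0.262908)×(1.259126 - 1.192321)/(-0.262908 - (-0.497282))
       = 1.334065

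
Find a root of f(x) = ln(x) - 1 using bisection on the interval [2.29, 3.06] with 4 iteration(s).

f(x) = ln(x) - 1
Initial interval: [2.29, 3.06]

Iteration 1:
  c_1 = (2.290000 + 3.060000)/2 = 2.675000
  f(c_1) = f(2.675000) = -0.016051
  f(a) × f(c) ≥ 0, new interval: [2.675000, 3.060000]
Iteration 2:
  c_2 = (2.675000 + 3.060000)/2 = 2.867500
  f(c_2) = f(2.867500) = 0.053441
  f(a) × f(c) < 0, new interval: [2.675000, 2.867500]
Iteration 3:
  c_3 = (2.675000 + 2.867500)/2 = 2.771250
  f(c_3) = f(2.771250) = 0.019298
  f(a) × f(c) < 0, new interval: [2.675000, 2.771250]
Iteration 4:
  c_4 = (2.675000 + 2.771250)/2 = 2.723125
  f(c_4) = f(2.723125) = 0.001780
  f(a) × f(c) < 0, new interval: [2.675000, 2.723125]

After 4 iteration(s), the approximation is c_4 = 2.723125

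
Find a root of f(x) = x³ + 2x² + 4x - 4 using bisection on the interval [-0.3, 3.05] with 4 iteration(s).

f(x) = x³ + 2x² + 4x - 4
Initial interval: [-0.3, 3.05]

Iteration 1:
  c_1 = (-0.300000 + 3.050000)/2 = 1.375000
  f(c_1) = f(1.375000) = 7.880859
  f(a) × f(c) < 0, new interval: [-0.300000, 1.375000]
Iteration 2:
  c_2 = (-0.300000 + 1.375000)/2 = 0.537500
  f(c_2) = f(0.537500) = -1.116900
  f(a) × f(c) ≥ 0, new interval: [0.537500, 1.375000]
Iteration 3:
  c_3 = (0.537500 + 1.375000)/2 = 0.956250
  f(c_3) = f(0.956250) = 2.528237
  f(a) × f(c) < 0, new interval: [0.537500, 0.956250]
Iteration 4:
  c_4 = (0.537500 + 0.956250)/2 = 0.746875
  f(c_4) = f(0.746875) = 0.519768
  f(a) × f(c) < 0, new interval: [0.537500, 0.746875]

After 4 iteration(s), the approximation is c_4 = 0.746875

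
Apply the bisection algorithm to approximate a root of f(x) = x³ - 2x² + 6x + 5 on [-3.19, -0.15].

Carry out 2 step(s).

f(x) = x³ - 2x² + 6x + 5
Initial interval: [-3.19, -0.15]

Iteration 1:
  c_1 = (-3.190000 + (-0.150000))/2 = -1.670000
  f(c_1) = f(-1.670000) = -15.255263
  f(a) × f(c) ≥ 0, new interval: [-1.670000, -0.150000]
Iteration 2:
  c_2 = (-1.670000 + (-0.150000))/2 = -0.910000
  f(c_2) = f(-0.910000) = -2.869771
  f(a) × f(c) ≥ 0, new interval: [-0.910000, -0.150000]

After 2 iteration(s), the approximation is c_2 = -0.910000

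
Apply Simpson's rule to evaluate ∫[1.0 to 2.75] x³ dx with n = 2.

f(x) = x³
a = 1.0, b = 2.75, n = 2
h = (b - a)/n = 0.875000

Simpson's rule: (h/3)[f(x₀) + 4f(x₁) + 2f(x₂) + ... + f(xₙ)]

x_0 = 1.0000, f(x_0) = 1.000000, coefficient = 1
x_1 = 1.8750, f(x_1) = 6.591797, coefficient = 4
x_2 = 2.7500, f(x_2) = 20.796875, coefficient = 1

I ≈ (0.875000/3) × 48.164062 = 14.047852
Exact value: 14.047852
Error: 0.000000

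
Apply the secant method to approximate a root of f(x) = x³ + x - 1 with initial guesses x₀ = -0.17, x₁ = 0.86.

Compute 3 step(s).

f(x) = x³ + x - 1
x₀ = -0.17, x₁ = 0.86

Secant formula: x_{n+1} = x_n - f(x_n)(x_n - x_{n-1})/(f(x_n) - f(x_{n-1}))

Iteration 1:
  f(-0.170000) = -1.174913
  f(0.860000) = 0.496056
  x_2 = 0.860000 - 0.496056×(0.860000 - (-0.170000))/(0.496056 - (-1.174913))
       = 0.554227
Iteration 2:
  f(0.860000) = 0.496056
  f(0.554227) = -0.275533
  x_3 = 0.554227 - (-0.275533)×(0.554227 - 0.860000)/(-0.275533 - 0.496056)
       = 0.663418
Iteration 3:
  f(0.554227) = -0.275533
  f(0.663418) = -0.044597
  x_4 = 0.663418 - (-0.044597)×(0.663418 - 0.554227)/(-0.044597 - (-0.275533))
       = 0.684504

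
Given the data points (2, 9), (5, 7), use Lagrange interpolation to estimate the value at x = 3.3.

Lagrange interpolation formula:
P(x) = Σ yᵢ × Lᵢ(x)
where Lᵢ(x) = Π_{j≠i} (x - xⱼ)/(xᵢ - xⱼ)

L_0(3.3) = (3.3 - 5)/(2 - 5) = 0.566667
L_1(3.3) = (3.3 - 2)/(5 - 2) = 0.433333

P(3.3) = 9×L_0(3.3) + 7×L_1(3.3)
P(3.3) = 8.133333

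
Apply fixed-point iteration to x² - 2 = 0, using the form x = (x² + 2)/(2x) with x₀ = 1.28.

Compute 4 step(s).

Equation: x² - 2 = 0
Fixed-point form: x = (x² + 2)/(2x)
x₀ = 1.28

x_1 = g(1.280000) = 1.421250
x_2 = g(1.421250) = 1.414231
x_3 = g(1.414231) = 1.414214
x_4 = g(1.414214) = 1.414214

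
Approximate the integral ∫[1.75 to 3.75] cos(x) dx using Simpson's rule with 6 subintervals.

f(x) = cos(x)
a = 1.75, b = 3.75, n = 6
h = (b - a)/n = 0.333333

Simpson's rule: (h/3)[f(x₀) + 4f(x₁) + 2f(x₂) + ... + f(xₙ)]

x_0 = 1.7500, f(x_0) = -0.178246, coefficient = 1
x_1 = 2.0833, f(x_1) = -0.490390, coefficient = 4
x_2 = 2.4167, f(x_2) = -0.748549, coefficient = 2
x_3 = 2.7500, f(x_3) = -0.924302, coefficient = 4
x_4 = 3.0833, f(x_4) = -0.998303, coefficient = 2
x_5 = 3.4167, f(x_5) = -0.962405, coefficient = 4
x_6 = 3.7500, f(x_6) = -0.820559, coefficient = 1

I ≈ (0.333333/3) × -14.000898 = -1.555655
Exact value: -1.555547
Error: 0.000108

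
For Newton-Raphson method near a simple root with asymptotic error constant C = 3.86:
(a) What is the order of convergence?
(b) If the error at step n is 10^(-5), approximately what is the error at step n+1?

(a) Newton-Raphson has quadratic (order 2) convergence near simple roots.
    This means |e_{n+1}| ≈ C|e_n|².

(b) With |e_n| = 10^(-5) and C = 3.86:
    |e_{n+1}| ≈ 3.86 × (10^(-5))² = 3.86 × 10^(-10)

(a) 2 (quadratic); (b) |e_{n+1}| ≈ 3.860e-10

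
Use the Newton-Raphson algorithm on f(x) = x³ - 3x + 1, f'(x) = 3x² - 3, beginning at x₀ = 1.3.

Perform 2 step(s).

f(x) = x³ - 3x + 1
f'(x) = 3x² - 3
x₀ = 1.3

Newton-Raphson formula: x_{n+1} = x_n - f(x_n)/f'(x_n)

Iteration 1:
  f(1.300000) = -0.703000
  f'(1.300000) = 2.070000
  x_1 = 1.300000 - (-0.703000)/2.070000 = 1.639614
Iteration 2:
  f(1.639614) = 0.488986
  f'(1.639614) = 5.064998
  x_2 = 1.639614 - 0.488986/5.064998 = 1.543071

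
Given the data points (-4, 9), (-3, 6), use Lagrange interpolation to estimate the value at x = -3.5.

Lagrange interpolation formula:
P(x) = Σ yᵢ × Lᵢ(x)
where Lᵢ(x) = Π_{j≠i} (x - xⱼ)/(xᵢ - xⱼ)

L_0(-3.5) = (-3.5 - (-3))/(-4 - (-3)) = 0.500000
L_1(-3.5) = (-3.5 - (-4))/(-3 - (-4)) = 0.500000

P(-3.5) = 9×L_0(-3.5) + 6×L_1(-3.5)
P(-3.5) = 7.500000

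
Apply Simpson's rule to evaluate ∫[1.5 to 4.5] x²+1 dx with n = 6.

f(x) = x²+1
a = 1.5, b = 4.5, n = 6
h = (b - a)/n = 0.500000

Simpson's rule: (h/3)[f(x₀) + 4f(x₁) + 2f(x₂) + ... + f(xₙ)]

x_0 = 1.5000, f(x_0) = 3.250000, coefficient = 1
x_1 = 2.0000, f(x_1) = 5.000000, coefficient = 4
x_2 = 2.5000, f(x_2) = 7.250000, coefficient = 2
x_3 = 3.0000, f(x_3) = 10.000000, coefficient = 4
x_4 = 3.5000, f(x_4) = 13.250000, coefficient = 2
x_5 = 4.0000, f(x_5) = 17.000000, coefficient = 4
x_6 = 4.5000, f(x_6) = 21.250000, coefficient = 1

I ≈ (0.500000/3) × 193.500000 = 32.250000
Exact value: 32.250000
Error: 0.000000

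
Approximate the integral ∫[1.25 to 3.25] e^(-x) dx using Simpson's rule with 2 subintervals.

f(x) = e^(-x)
a = 1.25, b = 3.25, n = 2
h = (b - a)/n = 1.000000

Simpson's rule: (h/3)[f(x₀) + 4f(x₁) + 2f(x₂) + ... + f(xₙ)]

x_0 = 1.2500, f(x_0) = 0.286505, coefficient = 1
x_1 = 2.2500, f(x_1) = 0.105399, coefficient = 4
x_2 = 3.2500, f(x_2) = 0.038774, coefficient = 1

I ≈ (1.000000/3) × 0.746876 = 0.248959
Exact value: 0.247731
Error: 0.001228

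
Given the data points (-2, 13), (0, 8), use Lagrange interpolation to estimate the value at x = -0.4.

Lagrange interpolation formula:
P(x) = Σ yᵢ × Lᵢ(x)
where Lᵢ(x) = Π_{j≠i} (x - xⱼ)/(xᵢ - xⱼ)

L_0(-0.4) = (-0.4 - 0)/(-2 - 0) = 0.200000
L_1(-0.4) = (-0.4 - (-2))/(0 - (-2)) = 0.800000

P(-0.4) = 13×L_0(-0.4) + 8×L_1(-0.4)
P(-0.4) = 9.000000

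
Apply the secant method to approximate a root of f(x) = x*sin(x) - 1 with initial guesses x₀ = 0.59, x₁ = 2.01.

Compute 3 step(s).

f(x) = x*sin(x) - 1
x₀ = 0.59, x₁ = 2.01

Secant formula: x_{n+1} = x_n - f(x_n)(x_n - x_{n-1})/(f(x_n) - f(x_{n-1}))

Iteration 1:
  f(0.590000) = -0.671747
  f(2.010000) = 0.819232
  x_2 = 2.010000 - 0.819232×(2.010000 - 0.590000)/(0.819232 - (-0.671747))
       = 1.229768
Iteration 2:
  f(2.010000) = 0.819232
  f(1.229768) = 0.158947
  x_3 = 1.229768 - 0.158947×(1.229768 - 2.010000)/(0.158947 - 0.819232)
       = 1.041946
Iteration 3:
  f(1.229768) = 0.158947
  f(1.041946) = -0.100396
  x_4 = 1.041946 - (-0.100396)×(1.041946 - 1.229768)/(-0.100396 - 0.158947)
       = 1.114655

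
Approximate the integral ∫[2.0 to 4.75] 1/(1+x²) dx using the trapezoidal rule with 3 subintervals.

f(x) = 1/(1+x²)
a = 2.0, b = 4.75, n = 3
h = (b - a)/n = 0.916667

Trapezoidal rule: (h/2)[f(x₀) + 2f(x₁) + 2f(x₂) + ... + f(xₙ)]

x_0 = 2.0000, f(x_0) = 0.200000, coefficient = 1
x_1 = 2.9167, f(x_1) = 0.105186, coefficient = 2
x_2 = 3.8333, f(x_2) = 0.063717, coefficient = 2
x_3 = 4.7500, f(x_3) = 0.042440, coefficient = 1

I ≈ (0.916667/2) × 0.580246 = 0.265946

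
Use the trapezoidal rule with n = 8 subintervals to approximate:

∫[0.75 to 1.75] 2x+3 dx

f(x) = 2x+3
a = 0.75, b = 1.75, n = 8
h = (b - a)/n = 0.125000

Trapezoidal rule: (h/2)[f(x₀) + 2f(x₁) + 2f(x₂) + ... + f(xₙ)]

x_0 = 0.7500, f(x_0) = 4.500000, coefficient = 1
x_1 = 0.8750, f(x_1) = 4.750000, coefficient = 2
x_2 = 1.0000, f(x_2) = 5.000000, coefficient = 2
x_3 = 1.1250, f(x_3) = 5.250000, coefficient = 2
x_4 = 1.2500, f(x_4) = 5.500000, coefficient = 2
x_5 = 1.3750, f(x_5) = 5.750000, coefficient = 2
x_6 = 1.5000, f(x_6) = 6.000000, coefficient = 2
x_7 = 1.6250, f(x_7) = 6.250000, coefficient = 2
x_8 = 1.7500, f(x_8) = 6.500000, coefficient = 1

I ≈ (0.125000/2) × 88.000000 = 5.500000
Exact value: 5.500000
Error: 0.000000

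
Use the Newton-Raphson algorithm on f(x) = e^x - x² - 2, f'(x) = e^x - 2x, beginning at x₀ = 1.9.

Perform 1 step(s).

f(x) = e^x - x² - 2
f'(x) = e^x - 2x
x₀ = 1.9

Newton-Raphson formula: x_{n+1} = x_n - f(x_n)/f'(x_n)

Iteration 1:
  f(1.900000) = 1.075894
  f'(1.900000) = 2.885894
  x_1 = 1.900000 - 1.075894/2.885894 = 1.527189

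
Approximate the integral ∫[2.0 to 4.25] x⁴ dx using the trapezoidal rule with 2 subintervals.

f(x) = x⁴
a = 2.0, b = 4.25, n = 2
h = (b - a)/n = 1.125000

Trapezoidal rule: (h/2)[f(x₀) + 2f(x₁) + 2f(x₂) + ... + f(xₙ)]

x_0 = 2.0000, f(x_0) = 16.000000, coefficient = 1
x_1 = 3.1250, f(x_1) = 95.367432, coefficient = 2
x_2 = 4.2500, f(x_2) = 326.253906, coefficient = 1

I ≈ (1.125000/2) × 532.988770 = 299.806183
Exact value: 270.915820
Error: 28.890363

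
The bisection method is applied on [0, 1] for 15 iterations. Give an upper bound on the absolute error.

Bisection error bound: |error| ≤ (b-a)/2^n
|error| ≤ (1 - 0)/2^15 = 1/2^15
|error| ≤ 0.0000305176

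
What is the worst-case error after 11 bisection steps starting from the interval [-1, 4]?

Bisection error bound: |error| ≤ (b-a)/2^n
|error| ≤ (4 - (-1))/2^11 = 5/2^11
|error| ≤ 0.0024414062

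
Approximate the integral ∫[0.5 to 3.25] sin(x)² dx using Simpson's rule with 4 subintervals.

f(x) = sin(x)²
a = 0.5, b = 3.25, n = 4
h = (b - a)/n = 0.687500

Simpson's rule: (h/3)[f(x₀) + 4f(x₁) + 2f(x₂) + ... + f(xₙ)]

x_0 = 0.5000, f(x_0) = 0.229849, coefficient = 1
x_1 = 1.1875, f(x_1) = 0.860139, coefficient = 4
x_2 = 1.8750, f(x_2) = 0.910280, coefficient = 2
x_3 = 2.5625, f(x_3) = 0.299499, coefficient = 4
x_4 = 3.2500, f(x_4) = 0.011706, coefficient = 1

I ≈ (0.687500/3) × 6.700666 = 1.535569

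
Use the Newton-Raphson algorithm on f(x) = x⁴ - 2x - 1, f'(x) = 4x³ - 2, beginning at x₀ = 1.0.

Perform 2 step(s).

f(x) = x⁴ - 2x - 1
f'(x) = 4x³ - 2
x₀ = 1.0

Newton-Raphson formula: x_{n+1} = x_n - f(x_n)/f'(x_n)

Iteration 1:
  f(1.000000) = -2.000000
  f'(1.000000) = 2.000000
  x_1 = 1.000000 - (-2.000000)/2.000000 = 2.000000
Iteration 2:
  f(2.000000) = 11.000000
  f'(2.000000) = 30.000000
  x_2 = 2.000000 - 11.000000/30.000000 = 1.633333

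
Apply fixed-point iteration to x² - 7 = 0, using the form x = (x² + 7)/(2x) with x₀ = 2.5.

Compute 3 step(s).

Equation: x² - 7 = 0
Fixed-point form: x = (x² + 7)/(2x)
x₀ = 2.5

x_1 = g(2.500000) = 2.650000
x_2 = g(2.650000) = 2.645755
x_3 = g(2.645755) = 2.645751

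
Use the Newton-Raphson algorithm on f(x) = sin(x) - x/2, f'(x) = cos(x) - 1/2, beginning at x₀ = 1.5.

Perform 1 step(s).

f(x) = sin(x) - x/2
f'(x) = cos(x) - 1/2
x₀ = 1.5

Newton-Raphson formula: x_{n+1} = x_n - f(x_n)/f'(x_n)

Iteration 1:
  f(1.500000) = 0.247495
  f'(1.500000) = -0.429263
  x_1 = 1.500000 - 0.247495/(-0.429263) = 2.076558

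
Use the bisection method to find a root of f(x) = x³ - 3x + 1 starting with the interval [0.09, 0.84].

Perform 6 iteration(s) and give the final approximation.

f(x) = x³ - 3x + 1
Initial interval: [0.09, 0.84]

Iteration 1:
  c_1 = (0.090000 + 0.840000)/2 = 0.465000
  f(c_1) = f(0.465000) = -0.294455
  f(a) × f(c) < 0, new interval: [0.090000, 0.465000]
Iteration 2:
  c_2 = (0.090000 + 0.465000)/2 = 0.277500
  f(c_2) = f(0.277500) = 0.188869
  f(a) × f(c) ≥ 0, new interval: [0.277500, 0.465000]
Iteration 3:
  c_3 = (0.277500 + 0.465000)/2 = 0.371250
  f(c_3) = f(0.371250) = -0.062582
  f(a) × f(c) < 0, new interval: [0.277500, 0.371250]
Iteration 4:
  c_4 = (0.277500 + 0.371250)/2 = 0.324375
  f(c_4) = f(0.324375) = 0.061005
  f(a) × f(c) ≥ 0, new interval: [0.324375, 0.371250]
Iteration 5:
  c_5 = (0.324375 + 0.371250)/2 = 0.347812
  f(c_5) = f(0.347812) = -0.001361
  f(a) × f(c) < 0, new interval: [0.324375, 0.347812]
Iteration 6:
  c_6 = (0.324375 + 0.347812)/2 = 0.336094
  f(c_6) = f(0.336094) = 0.029684
  f(a) × f(c) ≥ 0, new interval: [0.336094, 0.347812]

After 6 iteration(s), the approximation is c_6 = 0.336094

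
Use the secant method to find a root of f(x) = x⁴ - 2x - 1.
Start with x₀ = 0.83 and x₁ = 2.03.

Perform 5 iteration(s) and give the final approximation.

f(x) = x⁴ - 2x - 1
x₀ = 0.83, x₁ = 2.03

Secant formula: x_{n+1} = x_n - f(x_n)(x_n - x_{n-1})/(f(x_n) - f(x_{n-1}))

Iteration 1:
  f(0.830000) = -2.185417
  f(2.030000) = 11.921817
  x_2 = 2.030000 - 11.921817×(2.030000 - 0.830000)/(11.921817 - (-2.185417))
       = 1.015898
Iteration 2:
  f(2.030000) = 11.921817
  f(1.015898) = -1.966672
  x_3 = 1.015898 - (-1.966672)×(1.015898 - 2.030000)/(-1.966672 - 11.921817)
       = 1.159499
Iteration 3:
  f(1.015898) = -1.966672
  f(1.159499) = -1.511485
  x_4 = 1.159499 - (-1.511485)×(1.159499 - 1.015898)/(-1.511485 - (-1.966672))
       = 1.636338
Iteration 4:
  f(1.159499) = -1.511485
  f(1.636338) = 2.896881
  x_5 = 1.636338 - 2.896881×(1.636338 - 1.159499)/(2.896881 - (-1.511485))
       = 1.322992
Iteration 5:
  f(1.636338) = 2.896881
  f(1.322992) = -0.582409
  x_6 = 1.322992 - (-0.582409)×(1.322992 - 1.636338)/(-0.582409 - 2.896881)
       = 1.375444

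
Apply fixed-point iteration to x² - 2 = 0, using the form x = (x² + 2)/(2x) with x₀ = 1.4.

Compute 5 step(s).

Equation: x² - 2 = 0
Fixed-point form: x = (x² + 2)/(2x)
x₀ = 1.4

x_1 = g(1.400000) = 1.414286
x_2 = g(1.414286) = 1.414214
x_3 = g(1.414214) = 1.414214
x_4 = g(1.414214) = 1.414214
x_5 = g(1.414214) = 1.414214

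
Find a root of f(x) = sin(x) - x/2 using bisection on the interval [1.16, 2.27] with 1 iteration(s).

f(x) = sin(x) - x/2
Initial interval: [1.16, 2.27]

Iteration 1:
  c_1 = (1.160000 + 2.270000)/2 = 1.715000
  f(c_1) = f(1.715000) = 0.132121
  f(a) × f(c) ≥ 0, new interval: [1.715000, 2.270000]

After 1 iteration(s), the approximation is c_1 = 1.715000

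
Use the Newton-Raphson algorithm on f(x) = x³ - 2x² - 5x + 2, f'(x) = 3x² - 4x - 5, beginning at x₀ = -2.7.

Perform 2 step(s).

f(x) = x³ - 2x² - 5x + 2
f'(x) = 3x² - 4x - 5
x₀ = -2.7

Newton-Raphson formula: x_{n+1} = x_n - f(x_n)/f'(x_n)

Iteration 1:
  f(-2.700000) = -18.763000
  f'(-2.700000) = 27.670000
  x_1 = -2.700000 - (-18.763000)/27.670000 = -2.021901
Iteration 2:
  f(-2.021901) = -4.332362
  f'(-2.021901) = 15.351855
  x_2 = -2.021901 - (-4.332362)/15.351855 = -1.739696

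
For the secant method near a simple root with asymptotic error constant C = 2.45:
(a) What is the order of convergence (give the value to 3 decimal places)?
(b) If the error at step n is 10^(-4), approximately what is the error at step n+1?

(a) Secant method has superlinear convergence with order φ = (1+√5)/2 ≈ 1.618.
    This means |e_{n+1}| ≈ C|e_n|^1.618.

(b) With |e_n| = 10^(-4) and C = 2.45:
    |e_{n+1}| ≈ 2.45 × (10^(-4))^1.618 = 2.45 × 10^(-6.47)

(a) ≈ 1.618 (golden ratio); (b) |e_{n+1}| ≈ 8.261e-07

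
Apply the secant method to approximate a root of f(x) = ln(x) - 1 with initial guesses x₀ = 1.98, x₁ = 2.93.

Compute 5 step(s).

f(x) = ln(x) - 1
x₀ = 1.98, x₁ = 2.93

Secant formula: x_{n+1} = x_n - f(x_n)(x_n - x_{n-1})/(f(x_n) - f(x_{n-1}))

Iteration 1:
  f(1.980000) = -0.316903
  f(2.930000) = 0.075002
  x_2 = 2.930000 - 0.075002×(2.930000 - 1.980000)/(0.075002 - (-0.316903))
       = 2.748190
Iteration 2:
  f(2.930000) = 0.075002
  f(2.748190) = 0.010943
  x_3 = 2.748190 - 0.010943×(2.748190 - 2.930000)/(0.010943 - 0.075002)
       = 2.717134
Iteration 3:
  f(2.748190) = 0.010943
  f(2.717134) = -0.000422
  x_4 = 2.717134 - (-0.000422)×(2.717134 - 2.748190)/(-0.000422 - 0.010943)
       = 2.718288
Iteration 4:
  f(2.717134) = -0.000422
  f(2.718288) = 0.000002
  x_5 = 2.718288 - 0.000002×(2.718288 - 2.717134)/(0.000002 - (-0.000422))
       = 2.718282
Iteration 5:
  f(2.718288) = 0.000002
  f(2.718282) = 0.000000
  x_6 = 2.718282 - 0.000000×(2.718282 - 2.718288)/(0.000000 - 0.000002)
       = 2.718282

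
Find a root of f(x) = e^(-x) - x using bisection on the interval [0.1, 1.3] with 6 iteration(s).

f(x) = e^(-x) - x
Initial interval: [0.1, 1.3]

Iteration 1:
  c_1 = (0.100000 + 1.300000)/2 = 0.700000
  f(c_1) = f(0.700000) = -0.203415
  f(a) × f(c) < 0, new interval: [0.100000, 0.700000]
Iteration 2:
  c_2 = (0.100000 + 0.700000)/2 = 0.400000
  f(c_2) = f(0.400000) = 0.270320
  f(a) × f(c) ≥ 0, new interval: [0.400000, 0.700000]
Iteration 3:
  c_3 = (0.400000 + 0.700000)/2 = 0.550000
  f(c_3) = f(0.550000) = 0.026950
  f(a) × f(c) ≥ 0, new interval: [0.550000, 0.700000]
Iteration 4:
  c_4 = (0.550000 + 0.700000)/2 = 0.625000
  f(c_4) = f(0.625000) = -0.089739
  f(a) × f(c) < 0, new interval: [0.550000, 0.625000]
Iteration 5:
  c_5 = (0.550000 + 0.625000)/2 = 0.587500
  f(c_5) = f(0.587500) = -0.031785
  f(a) × f(c) < 0, new interval: [0.550000, 0.587500]
Iteration 6:
  c_6 = (0.550000 + 0.587500)/2 = 0.568750
  f(c_6) = f(0.568750) = -0.002517
  f(a) × f(c) < 0, new interval: [0.550000, 0.568750]

After 6 iteration(s), the approximation is c_6 = 0.568750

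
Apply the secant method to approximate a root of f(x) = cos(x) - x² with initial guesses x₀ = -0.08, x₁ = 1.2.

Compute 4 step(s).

f(x) = cos(x) - x²
x₀ = -0.08, x₁ = 1.2

Secant formula: x_{n+1} = x_n - f(x_n)(x_n - x_{n-1})/(f(x_n) - f(x_{n-1}))

Iteration 1:
  f(-0.080000) = 0.990402
  f(1.200000) = -1.077642
  x_2 = 1.200000 - (-1.077642)×(1.200000 - (-0.080000))/(-1.077642 - 0.990402)
       = 0.533002
Iteration 2:
  f(1.200000) = -1.077642
  f(0.533002) = 0.577195
  x_3 = 0.533002 - 0.577195×(0.533002 - 1.200000)/(0.577195 - (-1.077642))
       = 0.765646
Iteration 3:
  f(0.533002) = 0.577195
  f(0.765646) = 0.134722
  x_4 = 0.765646 - 0.134722×(0.765646 - 0.533002)/(0.134722 - 0.577195)
       = 0.836480
Iteration 4:
  f(0.765646) = 0.134722
  f(0.836480) = -0.029618
  x_5 = 0.836480 - (-0.029618)×(0.836480 - 0.765646)/(-0.029618 - 0.134722)
       = 0.823714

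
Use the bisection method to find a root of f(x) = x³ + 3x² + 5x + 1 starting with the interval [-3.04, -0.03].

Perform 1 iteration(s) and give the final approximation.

f(x) = x³ + 3x² + 5x + 1
Initial interval: [-3.04, -0.03]

Iteration 1:
  c_1 = (-3.040000 + (-0.030000))/2 = -1.535000
  f(c_1) = f(-1.535000) = -3.223130
  f(a) × f(c) ≥ 0, new interval: [-1.535000, -0.030000]

After 1 iteration(s), the approximation is c_1 = -1.535000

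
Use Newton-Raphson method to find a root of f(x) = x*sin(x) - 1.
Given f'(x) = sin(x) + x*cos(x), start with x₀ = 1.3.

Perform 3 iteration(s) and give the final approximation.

f(x) = x*sin(x) - 1
f'(x) = sin(x) + x*cos(x)
x₀ = 1.3

Newton-Raphson formula: x_{n+1} = x_n - f(x_n)/f'(x_n)

Iteration 1:
  f(1.300000) = 0.252626
  f'(1.300000) = 1.311307
  x_1 = 1.300000 - 0.252626/1.311307 = 1.107348
Iteration 2:
  f(1.107348) = -0.009459
  f'(1.107348) = 1.389540
  x_2 = 1.107348 - (-0.009459)/1.389540 = 1.114155
Iteration 3:
  f(1.114155) = -0.000002
  f'(1.114155) = 1.388810
  x_3 = 1.114155 - (-0.000002)/1.388810 = 1.114157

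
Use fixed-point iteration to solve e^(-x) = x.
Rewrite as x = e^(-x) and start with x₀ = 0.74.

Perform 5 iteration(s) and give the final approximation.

Equation: e^(-x) = x
Fixed-point form: x = e^(-x)
x₀ = 0.74

x_1 = g(0.740000) = 0.477114
x_2 = g(0.477114) = 0.620572
x_3 = g(0.620572) = 0.537637
x_4 = g(0.537637) = 0.584127
x_5 = g(0.584127) = 0.557592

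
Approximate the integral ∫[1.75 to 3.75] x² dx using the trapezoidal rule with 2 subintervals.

f(x) = x²
a = 1.75, b = 3.75, n = 2
h = (b - a)/n = 1.000000

Trapezoidal rule: (h/2)[f(x₀) + 2f(x₁) + 2f(x₂) + ... + f(xₙ)]

x_0 = 1.7500, f(x_0) = 3.062500, coefficient = 1
x_1 = 2.7500, f(x_1) = 7.562500, coefficient = 2
x_2 = 3.7500, f(x_2) = 14.062500, coefficient = 1

I ≈ (1.000000/2) × 32.250000 = 16.125000
Exact value: 15.791667
Error: 0.333333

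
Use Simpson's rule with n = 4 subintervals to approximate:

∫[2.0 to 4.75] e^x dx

f(x) = e^x
a = 2.0, b = 4.75, n = 4
h = (b - a)/n = 0.687500

Simpson's rule: (h/3)[f(x₀) + 4f(x₁) + 2f(x₂) + ... + f(xₙ)]

x_0 = 2.0000, f(x_0) = 7.389056, coefficient = 1
x_1 = 2.6875, f(x_1) = 14.694893, coefficient = 4
x_2 = 3.3750, f(x_2) = 29.224284, coefficient = 2
x_3 = 4.0625, f(x_3) = 58.119428, coefficient = 4
x_4 = 4.7500, f(x_4) = 115.584285, coefficient = 1

I ≈ (0.687500/3) × 472.679192 = 108.322315
Exact value: 108.195228
Error: 0.127086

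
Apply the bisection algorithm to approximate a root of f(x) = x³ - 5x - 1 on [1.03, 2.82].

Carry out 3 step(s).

f(x) = x³ - 5x - 1
Initial interval: [1.03, 2.82]

Iteration 1:
  c_1 = (1.030000 + 2.820000)/2 = 1.925000
  f(c_1) = f(1.925000) = -3.491672
  f(a) × f(c) ≥ 0, new interval: [1.925000, 2.820000]
Iteration 2:
  c_2 = (1.925000 + 2.820000)/2 = 2.372500
  f(c_2) = f(2.372500) = 0.491724
  f(a) × f(c) < 0, new interval: [1.925000, 2.372500]
Iteration 3:
  c_3 = (1.925000 + 2.372500)/2 = 2.148750
  f(c_3) = f(2.148750) = -1.822699
  f(a) × f(c) ≥ 0, new interval: [2.148750, 2.372500]

After 3 iteration(s), the approximation is c_3 = 2.148750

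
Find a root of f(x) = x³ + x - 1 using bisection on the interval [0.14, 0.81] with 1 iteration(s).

f(x) = x³ + x - 1
Initial interval: [0.14, 0.81]

Iteration 1:
  c_1 = (0.140000 + 0.810000)/2 = 0.475000
  f(c_1) = f(0.475000) = -0.417828
  f(a) × f(c) ≥ 0, new interval: [0.475000, 0.810000]

After 1 iteration(s), the approximation is c_1 = 0.475000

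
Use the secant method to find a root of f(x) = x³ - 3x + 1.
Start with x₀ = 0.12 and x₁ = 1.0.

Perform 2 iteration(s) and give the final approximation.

f(x) = x³ - 3x + 1
x₀ = 0.12, x₁ = 1.0

Secant formula: x_{n+1} = x_n - f(x_n)(x_n - x_{n-1})/(f(x_n) - f(x_{n-1}))

Iteration 1:
  f(0.120000) = 0.641728
  f(1.000000) = -1.000000
  x_2 = 1.000000 - (-1.000000)×(1.000000 - 0.120000)/(-1.000000 - 0.641728)
       = 0.463979
Iteration 2:
  f(1.000000) = -1.000000
  f(0.463979) = -0.292054
  x_3 = 0.463979 - (-0.292054)×(0.463979 - 1.000000)/(-0.292054 - (-1.000000))
       = 0.242851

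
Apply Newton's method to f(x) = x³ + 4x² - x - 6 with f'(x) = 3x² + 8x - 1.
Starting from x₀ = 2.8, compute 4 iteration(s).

f(x) = x³ + 4x² - x - 6
f'(x) = 3x² + 8x - 1
x₀ = 2.8

Newton-Raphson formula: x_{n+1} = x_n - f(x_n)/f'(x_n)

Iteration 1:
  f(2.800000) = 44.512000
  f'(2.800000) = 44.920000
  x_1 = 2.800000 - 44.512000/44.920000 = 1.809083
Iteration 2:
  f(1.809083) = 11.202771
  f'(1.809083) = 23.291004
  x_2 = 1.809083 - 11.202771/23.291004 = 1.328091
Iteration 3:
  f(1.328091) = 2.069740
  f'(1.328091) = 14.916213
  x_3 = 1.328091 - 2.069740/14.916213 = 1.189334
Iteration 4:
  f(1.189334) = 0.151055
  f'(1.189334) = 12.758214
  x_4 = 1.189334 - 0.151055/12.758214 = 1.177494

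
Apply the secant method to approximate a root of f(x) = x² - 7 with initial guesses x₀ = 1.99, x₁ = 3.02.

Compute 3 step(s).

f(x) = x² - 7
x₀ = 1.99, x₁ = 3.02

Secant formula: x_{n+1} = x_n - f(x_n)(x_n - x_{n-1})/(f(x_n) - f(x_{n-1}))

Iteration 1:
  f(1.990000) = -3.039900
  f(3.020000) = 2.120400
  x_2 = 3.020000 - 2.120400×(3.020000 - 1.990000)/(2.120400 - (-3.039900))
       = 2.596766
Iteration 2:
  f(3.020000) = 2.120400
  f(2.596766) = -0.256804
  x_3 = 2.596766 - (-0.256804)×(2.596766 - 3.020000)/(-0.256804 - 2.120400)
       = 2.642487
Iteration 3:
  f(2.596766) = -0.256804
  f(2.642487) = -0.017260
  x_4 = 2.642487 - (-0.017260)×(2.642487 - 2.596766)/(-0.017260 - (-0.256804))
       = 2.645782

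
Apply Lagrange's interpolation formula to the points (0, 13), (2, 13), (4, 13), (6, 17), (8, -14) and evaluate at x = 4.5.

Lagrange interpolation formula:
P(x) = Σ yᵢ × Lᵢ(x)
where Lᵢ(x) = Π_{j≠i} (x - xⱼ)/(xᵢ - xⱼ)

L_0(4.5) = (4.5 - 2)/(0 - 2) × (4.5 - 4)/(0 - 4) × (4.5 - 6)/(0 - 6) × (4.5 - 8)/(0 - 8) = 0.017090
L_1(4.5) = (4.5 - 0)/(2 - 0) × (4.5 - 4)/(2 - 4) × (4.5 - 6)/(2 - 6) × (4.5 - 8)/(2 - 8) = -0.123047
L_2(4.5) = (4.5 - 0)/(4 - 0) × (4.5 - 2)/(4 - 2) × (4.5 - 6)/(4 - 6) × (4.5 - 8)/(4 - 8) = 0.922852
L_3(4.5) = (4.5 - 0)/(6 - 0) × (4.5 - 2)/(6 - 2) × (4.5 - 4)/(6 - 4) × (4.5 - 8)/(6 - 8) = 0.205078
L_4(4.5) = (4.5 - 0)/(8 - 0) × (4.5 - 2)/(8 - 2) × (4.5 - 4)/(8 - 4) × (4.5 - 6)/(8 - 6) = -0.021973

P(4.5) = 13×L_0(4.5) + 13×L_1(4.5) + 13×L_2(4.5) + 17×L_3(4.5) + (-14)×L_4(4.5)
P(4.5) = 14.413574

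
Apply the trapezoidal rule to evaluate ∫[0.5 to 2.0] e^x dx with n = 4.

f(x) = e^x
a = 0.5, b = 2.0, n = 4
h = (b - a)/n = 0.375000

Trapezoidal rule: (h/2)[f(x₀) + 2f(x₁) + 2f(x₂) + ... + f(xₙ)]

x_0 = 0.5000, f(x_0) = 1.648721, coefficient = 1
x_1 = 0.8750, f(x_1) = 2.398875, coefficient = 2
x_2 = 1.2500, f(x_2) = 3.490343, coefficient = 2
x_3 = 1.6250, f(x_3) = 5.078419, coefficient = 2
x_4 = 2.0000, f(x_4) = 7.389056, coefficient = 1

I ≈ (0.375000/2) × 30.973052 = 5.807447
Exact value: 5.740335
Error: 0.067112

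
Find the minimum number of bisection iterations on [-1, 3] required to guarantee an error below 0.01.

We need (b-a)/2^n ≤ 0.01
(3 - (-1))/2^n ≤ 0.01
4/2^n ≤ 0.01
2^n ≥ 400
n ≥ log₂(400) = 8.64
n ≥ 9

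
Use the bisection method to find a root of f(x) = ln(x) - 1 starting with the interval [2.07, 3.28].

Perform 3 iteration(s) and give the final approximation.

f(x) = ln(x) - 1
Initial interval: [2.07, 3.28]

Iteration 1:
  c_1 = (2.070000 + 3.280000)/2 = 2.675000
  f(c_1) = f(2.675000) = -0.016051
  f(a) × f(c) ≥ 0, new interval: [2.675000, 3.280000]
Iteration 2:
  c_2 = (2.675000 + 3.280000)/2 = 2.977500
  f(c_2) = f(2.977500) = 0.091084
  f(a) × f(c) < 0, new interval: [2.675000, 2.977500]
Iteration 3:
  c_3 = (2.675000 + 2.977500)/2 = 2.826250
  f(c_3) = f(2.826250) = 0.038951
  f(a) × f(c) < 0, new interval: [2.675000, 2.826250]

After 3 iteration(s), the approximation is c_3 = 2.826250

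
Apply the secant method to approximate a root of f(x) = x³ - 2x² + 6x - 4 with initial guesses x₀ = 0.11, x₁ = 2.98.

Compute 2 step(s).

f(x) = x³ - 2x² + 6x - 4
x₀ = 0.11, x₁ = 2.98

Secant formula: x_{n+1} = x_n - f(x_n)(x_n - x_{n-1})/(f(x_n) - f(x_{n-1}))

Iteration 1:
  f(0.110000) = -3.362869
  f(2.980000) = 22.582792
  x_2 = 2.980000 - 22.582792×(2.980000 - 0.110000)/(22.582792 - (-3.362869))
       = 0.481986
Iteration 2:
  f(2.980000) = 22.582792
  f(0.481986) = -1.460733
  x_3 = 0.481986 - (-1.460733)×(0.481986 - 2.980000)/(-1.460733 - 22.582792)
       = 0.633750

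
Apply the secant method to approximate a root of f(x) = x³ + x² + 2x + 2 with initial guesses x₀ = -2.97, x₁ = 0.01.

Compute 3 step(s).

f(x) = x³ + x² + 2x + 2
x₀ = -2.97, x₁ = 0.01

Secant formula: x_{n+1} = x_n - f(x_n)(x_n - x_{n-1})/(f(x_n) - f(x_{n-1}))

Iteration 1:
  f(-2.970000) = -21.317173
  f(0.010000) = 2.020101
  x_2 = 0.010000 - 2.020101×(0.010000 - (-2.970000))/(2.020101 - (-21.317173))
       = -0.247952
Iteration 2:
  f(0.010000) = 2.020101
  f(-0.247952) = 1.550332
  x_3 = -0.247952 - 1.550332×(-0.247952 - 0.010000)/(1.550332 - 2.020101)
       = -1.099246
Iteration 3:
  f(-0.247952) = 1.550332
  f(-1.099246) = -0.318414
  x_4 = -1.099246 - (-0.318414)×(-1.099246 - (-0.247952))/(-0.318414 - 1.550332)
       = -0.954195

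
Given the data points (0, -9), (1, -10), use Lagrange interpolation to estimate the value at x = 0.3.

Lagrange interpolation formula:
P(x) = Σ yᵢ × Lᵢ(x)
where Lᵢ(x) = Π_{j≠i} (x - xⱼ)/(xᵢ - xⱼ)

L_0(0.3) = (0.3 - 1)/(0 - 1) = 0.700000
L_1(0.3) = (0.3 - 0)/(1 - 0) = 0.300000

P(0.3) = (-9)×L_0(0.3) + (-10)×L_1(0.3)
P(0.3) = -9.300000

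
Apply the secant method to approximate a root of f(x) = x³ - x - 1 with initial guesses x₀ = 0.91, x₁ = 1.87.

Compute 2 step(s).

f(x) = x³ - x - 1
x₀ = 0.91, x₁ = 1.87

Secant formula: x_{n+1} = x_n - f(x_n)(x_n - x_{n-1})/(f(x_n) - f(x_{n-1}))

Iteration 1:
  f(0.910000) = -1.156429
  f(1.870000) = 3.669203
  x_2 = 1.870000 - 3.669203×(1.870000 - 0.910000)/(3.669203 - (-1.156429))
       = 1.140057
Iteration 2:
  f(1.870000) = 3.669203
  f(1.140057) = -0.658290
  x_3 = 1.140057 - (-0.658290)×(1.140057 - 1.870000)/(-0.658290 - 3.669203)
       = 1.251095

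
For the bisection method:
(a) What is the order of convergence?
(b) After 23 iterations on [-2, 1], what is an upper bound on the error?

(a) Bisection has linear (order 1) convergence; the error is halved each step.

(b) Error bound = (b-a)/2^n = (1 - (-2))/2^{23}
    = 3/2^{23}

(a) 1 (linear); (b) error ≤ 3.58e-07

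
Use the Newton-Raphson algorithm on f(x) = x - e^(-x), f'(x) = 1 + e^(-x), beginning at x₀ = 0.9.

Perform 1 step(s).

f(x) = x - e^(-x)
f'(x) = 1 + e^(-x)
x₀ = 0.9

Newton-Raphson formula: x_{n+1} = x_n - f(x_n)/f'(x_n)

Iteration 1:
  f(0.900000) = 0.493430
  f'(0.900000) = 1.406570
  x_1 = 0.900000 - 0.493430/1.406570 = 0.549196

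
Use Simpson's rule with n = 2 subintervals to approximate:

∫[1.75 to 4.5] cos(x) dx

f(x) = cos(x)
a = 1.75, b = 4.5, n = 2
h = (b - a)/n = 1.375000

Simpson's rule: (h/3)[f(x₀) + 4f(x₁) + 2f(x₂) + ... + f(xₙ)]

x_0 = 1.7500, f(x_0) = -0.178246, coefficient = 1
x_1 = 3.1250, f(x_1) = -0.999862, coefficient = 4
x_2 = 4.5000, f(x_2) = -0.210796, coefficient = 1

I ≈ (1.375000/3) × -4.388491 = -2.011392
Exact value: -1.961516
Error: 0.049876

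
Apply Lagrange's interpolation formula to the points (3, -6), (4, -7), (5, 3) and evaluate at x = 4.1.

Lagrange interpolation formula:
P(x) = Σ yᵢ × Lᵢ(x)
where Lᵢ(x) = Π_{j≠i} (x - xⱼ)/(xᵢ - xⱼ)

L_0(4.1) = (4.1 - 4)/(3 - 4) × (4.1 - 5)/(3 - 5) = -0.045000
L_1(4.1) = (4.1 - 3)/(4 - 3) × (4.1 - 5)/(4 - 5) = 0.990000
L_2(4.1) = (4.1 - 3)/(5 - 3) × (4.1 - 4)/(5 - 4) = 0.055000

P(4.1) = (-6)×L_0(4.1) + (-7)×L_1(4.1) + 3×L_2(4.1)
P(4.1) = -6.495000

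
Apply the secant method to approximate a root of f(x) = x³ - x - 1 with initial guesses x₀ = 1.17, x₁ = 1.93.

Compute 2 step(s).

f(x) = x³ - x - 1
x₀ = 1.17, x₁ = 1.93

Secant formula: x_{n+1} = x_n - f(x_n)(x_n - x_{n-1})/(f(x_n) - f(x_{n-1}))

Iteration 1:
  f(1.170000) = -0.568387
  f(1.930000) = 4.259057
  x_2 = 1.930000 - 4.259057×(1.930000 - 1.170000)/(4.259057 - (-0.568387))
       = 1.259483
Iteration 2:
  f(1.930000) = 4.259057
  f(1.259483) = -0.261568
  x_3 = 1.259483 - (-0.261568)×(1.259483 - 1.930000)/(-0.261568 - 4.259057)
       = 1.298280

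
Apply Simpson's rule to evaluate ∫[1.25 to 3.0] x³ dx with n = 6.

f(x) = x³
a = 1.25, b = 3.0, n = 6
h = (b - a)/n = 0.291667

Simpson's rule: (h/3)[f(x₀) + 4f(x₁) + 2f(x₂) + ... + f(xₙ)]

x_0 = 1.2500, f(x_0) = 1.953125, coefficient = 1
x_1 = 1.5417, f(x_1) = 3.664135, coefficient = 4
x_2 = 1.8333, f(x_2) = 6.162037, coefficient = 2
x_3 = 2.1250, f(x_3) = 9.595703, coefficient = 4
x_4 = 2.4167, f(x_4) = 14.114005, coefficient = 2
x_5 = 2.7083, f(x_5) = 19.865813, coefficient = 4
x_6 = 3.0000, f(x_6) = 27.000000, coefficient = 1

I ≈ (0.291667/3) × 202.007812 = 19.639648
Exact value: 19.639648
Error: 0.000000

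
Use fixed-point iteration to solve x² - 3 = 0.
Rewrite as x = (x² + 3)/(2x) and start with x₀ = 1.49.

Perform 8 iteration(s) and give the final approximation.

Equation: x² - 3 = 0
Fixed-point form: x = (x² + 3)/(2x)
x₀ = 1.49

x_1 = g(1.490000) = 1.751711
x_2 = g(1.751711) = 1.732161
x_3 = g(1.732161) = 1.732051
x_4 = g(1.732051) = 1.732051
x_5 = g(1.732051) = 1.732051
x_6 = g(1.732051) = 1.732051
x_7 = g(1.732051) = 1.732051
x_8 = g(1.732051) = 1.732051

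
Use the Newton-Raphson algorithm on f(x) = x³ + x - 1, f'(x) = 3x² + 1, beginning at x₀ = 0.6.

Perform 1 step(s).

f(x) = x³ + x - 1
f'(x) = 3x² + 1
x₀ = 0.6

Newton-Raphson formula: x_{n+1} = x_n - f(x_n)/f'(x_n)

Iteration 1:
  f(0.600000) = -0.184000
  f'(0.600000) = 2.080000
  x_1 = 0.600000 - (-0.184000)/2.080000 = 0.688462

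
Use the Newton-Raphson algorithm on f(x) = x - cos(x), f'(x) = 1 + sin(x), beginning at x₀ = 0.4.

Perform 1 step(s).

f(x) = x - cos(x)
f'(x) = 1 + sin(x)
x₀ = 0.4

Newton-Raphson formula: x_{n+1} = x_n - f(x_n)/f'(x_n)

Iteration 1:
  f(0.400000) = -0.521061
  f'(0.400000) = 1.389418
  x_1 = 0.400000 - (-0.521061)/1.389418 = 0.775021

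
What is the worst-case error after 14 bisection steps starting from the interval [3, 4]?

Bisection error bound: |error| ≤ (b-a)/2^n
|error| ≤ (4 - 3)/2^14 = 1/2^14
|error| ≤ 0.0000610352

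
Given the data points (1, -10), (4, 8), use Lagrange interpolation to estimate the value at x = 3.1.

Lagrange interpolation formula:
P(x) = Σ yᵢ × Lᵢ(x)
where Lᵢ(x) = Π_{j≠i} (x - xⱼ)/(xᵢ - xⱼ)

L_0(3.1) = (3.1 - 4)/(1 - 4) = 0.300000
L_1(3.1) = (3.1 - 1)/(4 - 1) = 0.700000

P(3.1) = (-10)×L_0(3.1) + 8×L_1(3.1)
P(3.1) = 2.600000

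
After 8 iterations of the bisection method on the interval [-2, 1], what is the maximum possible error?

Bisection error bound: |error| ≤ (b-a)/2^n
|error| ≤ (1 - (-2))/2^8 = 3/2^8
|error| ≤ 0.0117187500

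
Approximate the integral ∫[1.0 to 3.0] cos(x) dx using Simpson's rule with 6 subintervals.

f(x) = cos(x)
a = 1.0, b = 3.0, n = 6
h = (b - a)/n = 0.333333

Simpson's rule: (h/3)[f(x₀) + 4f(x₁) + 2f(x₂) + ... + f(xₙ)]

x_0 = 1.0000, f(x_0) = 0.540302, coefficient = 1
x_1 = 1.3333, f(x_1) = 0.235238, coefficient = 4
x_2 = 1.6667, f(x_2) = -0.095724, coefficient = 2
x_3 = 2.0000, f(x_3) = -0.416147, coefficient = 4
x_4 = 2.3333, f(x_4) = -0.690758, coefficient = 2
x_5 = 2.6667, f(x_5) = -0.889327, coefficient = 4
x_6 = 3.0000, f(x_6) = -0.989992, coefficient = 1

I ≈ (0.333333/3) × -6.303597 = -0.700400
Exact value: -0.700351
Error: 0.000049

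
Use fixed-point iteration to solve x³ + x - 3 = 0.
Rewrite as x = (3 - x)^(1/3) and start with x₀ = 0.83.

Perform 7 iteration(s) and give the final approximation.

Equation: x³ + x - 3 = 0
Fixed-point form: x = (3 - x)^(1/3)
x₀ = 0.83

x_1 = g(0.830000) = 1.294653
x_2 = g(1.294653) = 1.194733
x_3 = g(1.194733) = 1.217626
x_4 = g(1.217626) = 1.212457
x_5 = g(1.212457) = 1.213628
x_6 = g(1.213628) = 1.213363
x_7 = g(1.213363) = 1.213423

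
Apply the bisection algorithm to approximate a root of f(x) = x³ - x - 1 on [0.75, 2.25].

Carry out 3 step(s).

f(x) = x³ - x - 1
Initial interval: [0.75, 2.25]

Iteration 1:
  c_1 = (0.750000 + 2.250000)/2 = 1.500000
  f(c_1) = f(1.500000) = 0.875000
  f(a) × f(c) < 0, new interval: [0.750000, 1.500000]
Iteration 2:
  c_2 = (0.750000 + 1.500000)/2 = 1.125000
  f(c_2) = f(1.125000) = -0.701172
  f(a) × f(c) ≥ 0, new interval: [1.125000, 1.500000]
Iteration 3:
  c_3 = (1.125000 + 1.500000)/2 = 1.312500
  f(c_3) = f(1.312500) = -0.051514
  f(a) × f(c) ≥ 0, new interval: [1.312500, 1.500000]

After 3 iteration(s), the approximation is c_3 = 1.312500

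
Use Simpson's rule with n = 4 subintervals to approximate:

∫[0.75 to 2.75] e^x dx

f(x) = e^x
a = 0.75, b = 2.75, n = 4
h = (b - a)/n = 0.500000

Simpson's rule: (h/3)[f(x₀) + 4f(x₁) + 2f(x₂) + ... + f(xₙ)]

x_0 = 0.7500, f(x_0) = 2.117000, coefficient = 1
x_1 = 1.2500, f(x_1) = 3.490343, coefficient = 4
x_2 = 1.7500, f(x_2) = 5.754603, coefficient = 2
x_3 = 2.2500, f(x_3) = 9.487736, coefficient = 4
x_4 = 2.7500, f(x_4) = 15.642632, coefficient = 1

I ≈ (0.500000/3) × 81.181152 = 13.530192
Exact value: 13.525632
Error: 0.004560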